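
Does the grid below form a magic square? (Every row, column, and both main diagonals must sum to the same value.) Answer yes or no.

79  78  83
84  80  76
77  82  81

Yes

Row 1: 79 + 78 + 83 = 240.
Row 2: 84 + 80 + 76 = 240.
Row 3: 77 + 82 + 81 = 240.
Column 1: 79 + 84 + 77 = 240.
Column 2: 78 + 80 + 82 = 240.
Column 3: 83 + 76 + 81 = 240.
Main diagonal: 79 + 80 + 81 = 240.
Anti-diagonal: 83 + 80 + 77 = 240.
All lines sum to 240.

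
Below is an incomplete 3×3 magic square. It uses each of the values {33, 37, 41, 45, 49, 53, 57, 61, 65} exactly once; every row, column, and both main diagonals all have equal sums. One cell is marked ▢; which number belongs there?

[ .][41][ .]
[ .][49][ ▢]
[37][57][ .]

33

The 9 entries sum to 441, so each line sums to 441/3 = 147.
The remaining cell in row 3 is (3,3) = 147 − 94 = 53.
Main diagonal must total 147; the given cells sum to 102, so (1,1) = 45.
From anti-diagonal, 147 − (49 + 37) gives (1,3) = 61.
From column 1, 147 − (45 + 37) gives (2,1) = 65.
Column 3 needs 147; the known cells sum to 114, so (2,3) = 33.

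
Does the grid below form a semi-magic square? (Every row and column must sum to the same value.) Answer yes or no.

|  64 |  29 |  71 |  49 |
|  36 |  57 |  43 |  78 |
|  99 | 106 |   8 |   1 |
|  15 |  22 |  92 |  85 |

No — row 4 sums to 214 but column 4 sums to 213.

Row 1: 64 + 29 + 71 + 49 = 213.
Row 2: 36 + 57 + 43 + 78 = 214.
Row 3: 99 + 106 + 8 + 1 = 214.
Row 4: 15 + 22 + 92 + 85 = 214.
Column 1: 64 + 36 + 99 + 15 = 214.
Column 2: 29 + 57 + 106 + 22 = 214.
Column 3: 71 + 43 + 8 + 92 = 214.
Column 4: 49 + 78 + 1 + 85 = 213.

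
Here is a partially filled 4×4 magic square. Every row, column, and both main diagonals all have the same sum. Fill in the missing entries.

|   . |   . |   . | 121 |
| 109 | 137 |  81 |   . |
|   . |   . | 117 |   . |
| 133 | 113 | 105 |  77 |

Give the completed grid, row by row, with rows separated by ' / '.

97 85 125 121 / 109 137 81 101 / 89 93 117 129 / 133 113 105 77

Row 4 is already complete: 133 + 113 + 105 + 77 = 428, so that is the magic constant.
Using row 2: 109 + 137 + 81 + ? → (2,4) = 428 − 327 = 101.
The remaining cell in column 3 is (1,3) = 428 − 303 = 125.
Column 4 needs 428; the known cells sum to 299, so (3,4) = 129.
Main diagonal must total 428; the given cells sum to 331, so (1,1) = 97.
Using anti-diagonal: 121 + 81 + 133 + ? → (3,2) = 428 − 335 = 93.
Row 1: 97 + 125 + 121 + ? = 428, so (1,2) = 85.
From row 3, 428 − (93 + 117 + 129) gives (3,1) = 89.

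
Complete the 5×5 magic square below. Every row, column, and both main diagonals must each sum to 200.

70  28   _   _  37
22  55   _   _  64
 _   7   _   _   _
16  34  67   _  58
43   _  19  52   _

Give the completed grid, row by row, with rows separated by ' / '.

70 28 61 4 37 / 22 55 13 46 64 / 49 7 40 73 31 / 16 34 67 25 58 / 43 76 19 52 10

Row 4 must total 200; the given cells sum to 175, so (4,4) = 25.
Column 1: 70 + 22 + 16 + 43 + ? = 200, so (3,1) = 49.
Column 2 must total 200; the given cells sum to 124, so (5,2) = 76.
The remaining cell in row 5 is (5,5) = 200 − 190 = 10.
The remaining cell in column 5 is (3,5) = 200 − 169 = 31.
Main diagonal needs 200; the known cells sum to 160, so (3,3) = 40.
Anti-diagonal must total 200; the given cells sum to 154, so (2,4) = 46.
Row 2: 22 + 55 + 46 + 64 + ? = 200, so (2,3) = 13.
Row 3 needs 200; the known cells sum to 127, so (3,4) = 73.
Column 3: 13 + 40 + 67 + 19 + ? = 200, so (1,3) = 61.
The remaining cell in column 4 is (1,4) = 200 − 196 = 4.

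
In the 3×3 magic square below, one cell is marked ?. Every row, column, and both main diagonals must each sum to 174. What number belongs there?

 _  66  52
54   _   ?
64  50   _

Row 1 needs 174; the known cells sum to 118, so (1,1) = 56.
The remaining cell in row 3 is (3,3) = 174 − 114 = 60.
From column 2, 174 − (66 + 50) gives (2,2) = 58.
From column 3, 174 − (52 + 60) gives (2,3) = 62.

62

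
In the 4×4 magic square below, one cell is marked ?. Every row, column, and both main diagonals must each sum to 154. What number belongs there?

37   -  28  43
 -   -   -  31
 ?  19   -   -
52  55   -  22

16

Using row 1: 37 + 28 + 43 + ? → (1,2) = 154 − 108 = 46.
Using row 4: 52 + 55 + 22 + ? → (4,3) = 154 − 129 = 25.
Column 2 must total 154; the given cells sum to 120, so (2,2) = 34.
The remaining cell in column 4 is (3,4) = 154 − 96 = 58.
Using main diagonal: 37 + 34 + 22 + ? → (3,3) = 154 − 93 = 61.
Anti-diagonal must total 154; the given cells sum to 114, so (2,3) = 40.
The remaining cell in row 2 is (2,1) = 154 − 105 = 49.
Using row 3: 19 + 61 + 58 + ? → (3,1) = 154 − 138 = 16.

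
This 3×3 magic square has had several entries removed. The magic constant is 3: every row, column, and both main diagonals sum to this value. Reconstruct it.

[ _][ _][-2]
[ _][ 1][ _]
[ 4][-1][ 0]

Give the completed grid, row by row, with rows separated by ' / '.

Column 2: 1 + (-1) + ? = 3, so (1,2) = 3.
Column 3: -2 + 0 + ? = 3, so (2,3) = 5.
Using main diagonal: 1 + 0 + ? → (1,1) = 3 − 1 = 2.
Row 2 needs 3; the known cells sum to 6, so (2,1) = -3.

2 3 -2 / -3 1 5 / 4 -1 0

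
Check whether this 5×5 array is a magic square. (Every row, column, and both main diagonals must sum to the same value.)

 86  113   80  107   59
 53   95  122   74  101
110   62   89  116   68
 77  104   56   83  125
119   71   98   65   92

Yes

Row 1: 86 + 113 + 80 + 107 + 59 = 445.
Row 2: 53 + 95 + 122 + 74 + 101 = 445.
Row 3: 110 + 62 + 89 + 116 + 68 = 445.
Row 4: 77 + 104 + 56 + 83 + 125 = 445.
Row 5: 119 + 71 + 98 + 65 + 92 = 445.
Column 1: 86 + 53 + 110 + 77 + 119 = 445.
Column 2: 113 + 95 + 62 + 104 + 71 = 445.
Column 3: 80 + 122 + 89 + 56 + 98 = 445.
Column 4: 107 + 74 + 116 + 83 + 65 = 445.
Column 5: 59 + 101 + 68 + 125 + 92 = 445.
Main diagonal: 86 + 95 + 89 + 83 + 92 = 445.
Anti-diagonal: 59 + 74 + 89 + 104 + 119 = 445.
All lines sum to 445.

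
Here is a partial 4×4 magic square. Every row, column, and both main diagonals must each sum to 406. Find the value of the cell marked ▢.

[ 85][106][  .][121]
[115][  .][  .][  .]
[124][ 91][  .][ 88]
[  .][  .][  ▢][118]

Row 1 must total 406; the given cells sum to 312, so (1,3) = 94.
Using row 3: 124 + 91 + 88 + ? → (3,3) = 406 − 303 = 103.
The remaining cell in column 1 is (4,1) = 406 − 324 = 82.
Column 4: 121 + 88 + 118 + ? = 406, so (2,4) = 79.
Main diagonal: 85 + 103 + 118 + ? = 406, so (2,2) = 100.
The remaining cell in anti-diagonal is (2,3) = 406 − 294 = 112.
The remaining cell in column 2 is (4,2) = 406 − 297 = 109.
From column 3, 406 − (94 + 112 + 103) gives (4,3) = 97.

97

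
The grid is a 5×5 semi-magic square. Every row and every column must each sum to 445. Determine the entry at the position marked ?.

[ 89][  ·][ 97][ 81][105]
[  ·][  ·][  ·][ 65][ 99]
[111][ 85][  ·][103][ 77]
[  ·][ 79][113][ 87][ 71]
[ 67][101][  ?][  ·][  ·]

The remaining cell in row 1 is (1,2) = 445 − 372 = 73.
From row 3, 445 − (111 + 85 + 103 + 77) gives (3,3) = 69.
The remaining cell in row 4 is (4,1) = 445 − 350 = 95.
The remaining cell in column 1 is (2,1) = 445 − 362 = 83.
From column 2, 445 − (73 + 85 + 79 + 101) gives (2,2) = 107.
Column 4 needs 445; the known cells sum to 336, so (5,4) = 109.
Using column 5: 105 + 99 + 77 + 71 + ? → (5,5) = 445 − 352 = 93.
Using row 2: 83 + 107 + 65 + 99 + ? → (2,3) = 445 − 354 = 91.
Row 5 needs 445; the known cells sum to 370, so (5,3) = 75.

75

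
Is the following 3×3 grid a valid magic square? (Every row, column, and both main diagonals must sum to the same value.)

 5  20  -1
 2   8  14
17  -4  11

Yes

Row 1: 5 + 20 + (-1) = 24.
Row 2: 2 + 8 + 14 = 24.
Row 3: 17 + (-4) + 11 = 24.
Column 1: 5 + 2 + 17 = 24.
Column 2: 20 + 8 + (-4) = 24.
Column 3: -1 + 14 + 11 = 24.
Main diagonal: 5 + 8 + 11 = 24.
Anti-diagonal: -1 + 8 + 17 = 24.
All lines sum to 24.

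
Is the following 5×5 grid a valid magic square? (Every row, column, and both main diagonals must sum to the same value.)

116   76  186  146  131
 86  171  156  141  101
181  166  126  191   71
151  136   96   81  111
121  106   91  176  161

Row 1: 116 + 76 + 186 + 146 + 131 = 655.
Row 2: 86 + 171 + 156 + 141 + 101 = 655.
Row 3: 181 + 166 + 126 + 191 + 71 = 735.
Row 4: 151 + 136 + 96 + 81 + 111 = 575.
Row 5: 121 + 106 + 91 + 176 + 161 = 655.
Column 1: 116 + 86 + 181 + 151 + 121 = 655.
Column 2: 76 + 171 + 166 + 136 + 106 = 655.
Column 3: 186 + 156 + 126 + 96 + 91 = 655.
Column 4: 146 + 141 + 191 + 81 + 176 = 735.
Column 5: 131 + 101 + 71 + 111 + 161 = 575.
Main diagonal: 116 + 171 + 126 + 81 + 161 = 655.
Anti-diagonal: 131 + 141 + 126 + 136 + 121 = 655.

No — row 3 sums to 735 but column 3 sums to 655.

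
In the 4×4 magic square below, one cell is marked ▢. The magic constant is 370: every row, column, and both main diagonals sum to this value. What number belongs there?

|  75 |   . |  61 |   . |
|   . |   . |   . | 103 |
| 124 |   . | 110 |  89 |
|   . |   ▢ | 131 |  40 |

From row 3, 370 − (124 + 110 + 89) gives (3,2) = 47.
Using column 3: 61 + 110 + 131 + ? → (2,3) = 370 − 302 = 68.
Column 4: 103 + 89 + 40 + ? = 370, so (1,4) = 138.
The remaining cell in main diagonal is (2,2) = 370 − 225 = 145.
From anti-diagonal, 370 − (138 + 68 + 47) gives (4,1) = 117.
Row 1 needs 370; the known cells sum to 274, so (1,2) = 96.
Row 2 must total 370; the given cells sum to 316, so (2,1) = 54.
The remaining cell in row 4 is (4,2) = 370 − 288 = 82.

82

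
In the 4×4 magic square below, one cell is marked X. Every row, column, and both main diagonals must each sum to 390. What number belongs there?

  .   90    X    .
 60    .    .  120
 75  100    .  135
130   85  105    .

Row 3: 75 + 100 + 135 + ? = 390, so (3,3) = 80.
The remaining cell in row 4 is (4,4) = 390 − 320 = 70.
Using column 1: 60 + 75 + 130 + ? → (1,1) = 390 − 265 = 125.
Column 2 needs 390; the known cells sum to 275, so (2,2) = 115.
Using column 4: 120 + 135 + 70 + ? → (1,4) = 390 − 325 = 65.
Anti-diagonal: 65 + 100 + 130 + ? = 390, so (2,3) = 95.
Using row 1: 125 + 90 + 65 + ? → (1,3) = 390 − 280 = 110.

110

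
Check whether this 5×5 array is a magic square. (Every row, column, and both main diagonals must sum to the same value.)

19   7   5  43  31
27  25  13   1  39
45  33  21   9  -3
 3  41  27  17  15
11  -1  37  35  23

Row 1: 19 + 7 + 5 + 43 + 31 = 105.
Row 2: 27 + 25 + 13 + 1 + 39 = 105.
Row 3: 45 + 33 + 21 + 9 + (-3) = 105.
Row 4: 3 + 41 + 27 + 17 + 15 = 103.
Row 5: 11 + (-1) + 37 + 35 + 23 = 105.
Column 1: 19 + 27 + 45 + 3 + 11 = 105.
Column 2: 7 + 25 + 33 + 41 + (-1) = 105.
Column 3: 5 + 13 + 21 + 27 + 37 = 103.
Column 4: 43 + 1 + 9 + 17 + 35 = 105.
Column 5: 31 + 39 + (-3) + 15 + 23 = 105.
Main diagonal: 19 + 25 + 21 + 17 + 23 = 105.
Anti-diagonal: 31 + 1 + 21 + 41 + 11 = 105.

No — row 4 sums to 103 but main diagonal sums to 105.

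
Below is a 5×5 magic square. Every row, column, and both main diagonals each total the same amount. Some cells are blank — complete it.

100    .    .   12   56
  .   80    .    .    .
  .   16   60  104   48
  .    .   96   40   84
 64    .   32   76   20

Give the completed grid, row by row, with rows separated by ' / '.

Main diagonal is already complete: 100 + 80 + 60 + 40 + 20 = 300, so that is the magic constant.
Using row 3: 16 + 60 + 104 + 48 + ? → (3,1) = 300 − 228 = 72.
Row 5 needs 300; the known cells sum to 192, so (5,2) = 108.
Column 4 needs 300; the known cells sum to 232, so (2,4) = 68.
Using column 5: 56 + 48 + 84 + 20 + ? → (2,5) = 300 − 208 = 92.
Anti-diagonal: 56 + 68 + 60 + 64 + ? = 300, so (4,2) = 52.
Row 4 needs 300; the known cells sum to 272, so (4,1) = 28.
From column 1, 300 − (100 + 72 + 28 + 64) gives (2,1) = 36.
The remaining cell in column 2 is (1,2) = 300 − 256 = 44.
Row 1 must total 300; the given cells sum to 212, so (1,3) = 88.
Using row 2: 36 + 80 + 68 + 92 + ? → (2,3) = 300 − 276 = 24.

100 44 88 12 56 / 36 80 24 68 92 / 72 16 60 104 48 / 28 52 96 40 84 / 64 108 32 76 20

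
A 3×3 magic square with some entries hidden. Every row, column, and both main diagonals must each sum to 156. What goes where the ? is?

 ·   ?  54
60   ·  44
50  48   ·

The remaining cell in row 2 is (2,2) = 156 − 104 = 52.
Row 3 must total 156; the given cells sum to 98, so (3,3) = 58.
From column 1, 156 − (60 + 50) gives (1,1) = 46.
Using column 2: 52 + 48 + ? → (1,2) = 156 − 100 = 56.

56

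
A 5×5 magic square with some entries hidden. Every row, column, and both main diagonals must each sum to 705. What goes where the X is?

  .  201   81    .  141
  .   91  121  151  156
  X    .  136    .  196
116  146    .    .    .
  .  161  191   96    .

Using row 2: 91 + 121 + 151 + 156 + ? → (2,1) = 705 − 519 = 186.
Column 2: 201 + 91 + 146 + 161 + ? = 705, so (3,2) = 106.
From column 3, 705 − (81 + 121 + 136 + 191) gives (4,3) = 176.
Anti-diagonal needs 705; the known cells sum to 574, so (5,1) = 131.
From row 5, 705 − (131 + 161 + 191 + 96) gives (5,5) = 126.
The remaining cell in column 5 is (4,5) = 705 − 619 = 86.
The remaining cell in row 4 is (4,4) = 705 − 524 = 181.
Main diagonal: 91 + 136 + 181 + 126 + ? = 705, so (1,1) = 171.
Row 1: 171 + 201 + 81 + 141 + ? = 705, so (1,4) = 111.
Column 1 needs 705; the known cells sum to 604, so (3,1) = 101.

101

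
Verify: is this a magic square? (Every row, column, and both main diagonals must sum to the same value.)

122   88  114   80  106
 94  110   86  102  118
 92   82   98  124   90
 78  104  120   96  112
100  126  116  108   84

No — column 3 sums to 534 but row 4 sums to 510.

Row 1: 122 + 88 + 114 + 80 + 106 = 510.
Row 2: 94 + 110 + 86 + 102 + 118 = 510.
Row 3: 92 + 82 + 98 + 124 + 90 = 486.
Row 4: 78 + 104 + 120 + 96 + 112 = 510.
Row 5: 100 + 126 + 116 + 108 + 84 = 534.
Column 1: 122 + 94 + 92 + 78 + 100 = 486.
Column 2: 88 + 110 + 82 + 104 + 126 = 510.
Column 3: 114 + 86 + 98 + 120 + 116 = 534.
Column 4: 80 + 102 + 124 + 96 + 108 = 510.
Column 5: 106 + 118 + 90 + 112 + 84 = 510.
Main diagonal: 122 + 110 + 98 + 96 + 84 = 510.
Anti-diagonal: 106 + 102 + 98 + 104 + 100 = 510.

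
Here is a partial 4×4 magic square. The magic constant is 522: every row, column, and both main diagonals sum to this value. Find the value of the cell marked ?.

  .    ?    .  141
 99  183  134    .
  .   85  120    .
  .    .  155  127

176

Row 2 needs 522; the known cells sum to 416, so (2,4) = 106.
The remaining cell in column 3 is (1,3) = 522 − 409 = 113.
Column 4 needs 522; the known cells sum to 374, so (3,4) = 148.
Main diagonal: 183 + 120 + 127 + ? = 522, so (1,1) = 92.
Anti-diagonal needs 522; the known cells sum to 360, so (4,1) = 162.
The remaining cell in row 1 is (1,2) = 522 − 346 = 176.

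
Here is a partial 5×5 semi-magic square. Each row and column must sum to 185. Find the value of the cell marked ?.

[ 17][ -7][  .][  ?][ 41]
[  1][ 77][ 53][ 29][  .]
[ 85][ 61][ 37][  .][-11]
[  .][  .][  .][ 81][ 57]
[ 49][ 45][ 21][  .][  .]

65

Row 2 needs 185; the known cells sum to 160, so (2,5) = 25.
Row 3 needs 185; the known cells sum to 172, so (3,4) = 13.
Column 1: 17 + 1 + 85 + 49 + ? = 185, so (4,1) = 33.
Column 2 needs 185; the known cells sum to 176, so (4,2) = 9.
Column 5 needs 185; the known cells sum to 112, so (5,5) = 73.
From row 4, 185 − (33 + 9 + 81 + 57) gives (4,3) = 5.
Row 5: 49 + 45 + 21 + 73 + ? = 185, so (5,4) = -3.
Column 3: 53 + 37 + 5 + 21 + ? = 185, so (1,3) = 69.
Using column 4: 29 + 13 + 81 + (-3) + ? → (1,4) = 185 − 120 = 65.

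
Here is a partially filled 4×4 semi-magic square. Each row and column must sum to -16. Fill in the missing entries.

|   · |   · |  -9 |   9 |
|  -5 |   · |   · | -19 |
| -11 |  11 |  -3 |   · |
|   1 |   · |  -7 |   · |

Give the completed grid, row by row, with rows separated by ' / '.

-1 -15 -9 9 / -5 5 3 -19 / -11 11 -3 -13 / 1 -17 -7 7

Using row 3: -11 + 11 + (-3) + ? → (3,4) = -16 − (-3) = -13.
Column 1: -5 + (-11) + 1 + ? = -16, so (1,1) = -1.
Using column 3: -9 + (-3) + (-7) + ? → (2,3) = -16 − (-19) = 3.
Column 4: 9 + (-19) + (-13) + ? = -16, so (4,4) = 7.
Row 1 must total -16; the given cells sum to -1, so (1,2) = -15.
Row 2 needs -16; the known cells sum to -21, so (2,2) = 5.
Row 4 needs -16; the known cells sum to 1, so (4,2) = -17.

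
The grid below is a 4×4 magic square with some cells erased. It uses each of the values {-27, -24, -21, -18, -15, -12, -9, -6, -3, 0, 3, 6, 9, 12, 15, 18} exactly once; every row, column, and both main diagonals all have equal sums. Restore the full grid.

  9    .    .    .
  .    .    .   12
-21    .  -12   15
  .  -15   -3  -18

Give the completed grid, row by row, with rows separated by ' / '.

9 -6 6 -27 / -24 3 -9 12 / -21 0 -12 15 / 18 -15 -3 -18

The 16 entries sum to -72, so each line sums to -72/4 = -18.
Row 3: -21 + (-12) + 15 + ? = -18, so (3,2) = 0.
Row 4 must total -18; the given cells sum to -36, so (4,1) = 18.
The remaining cell in column 1 is (2,1) = -18 − 6 = -24.
The remaining cell in column 4 is (1,4) = -18 − 9 = -27.
Main diagonal: 9 + (-12) + (-18) + ? = -18, so (2,2) = 3.
Anti-diagonal needs -18; the known cells sum to -9, so (2,3) = -9.
The remaining cell in column 2 is (1,2) = -18 − (-12) = -6.
Column 3 must total -18; the given cells sum to -24, so (1,3) = 6.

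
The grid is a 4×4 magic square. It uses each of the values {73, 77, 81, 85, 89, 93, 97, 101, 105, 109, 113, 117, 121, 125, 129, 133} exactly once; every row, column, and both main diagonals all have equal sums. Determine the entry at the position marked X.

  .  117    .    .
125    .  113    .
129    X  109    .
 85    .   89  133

The 16 entries sum to 1648, so each line sums to 1648/4 = 412.
Row 4: 85 + 89 + 133 + ? = 412, so (4,2) = 105.
Using column 1: 125 + 129 + 85 + ? → (1,1) = 412 − 339 = 73.
Column 3 must total 412; the given cells sum to 311, so (1,3) = 101.
Using main diagonal: 73 + 109 + 133 + ? → (2,2) = 412 − 315 = 97.
Using row 1: 73 + 117 + 101 + ? → (1,4) = 412 − 291 = 121.
Row 2: 125 + 97 + 113 + ? = 412, so (2,4) = 77.
Column 2 must total 412; the given cells sum to 319, so (3,2) = 93.

93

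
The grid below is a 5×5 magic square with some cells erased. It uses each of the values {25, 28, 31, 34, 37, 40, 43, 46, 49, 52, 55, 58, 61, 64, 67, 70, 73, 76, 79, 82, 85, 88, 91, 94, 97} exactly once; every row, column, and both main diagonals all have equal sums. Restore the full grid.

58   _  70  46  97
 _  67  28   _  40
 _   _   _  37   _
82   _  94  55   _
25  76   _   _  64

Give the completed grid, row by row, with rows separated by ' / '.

The 25 entries sum to 1525, so each line sums to 1525/5 = 305.
From row 1, 305 − (58 + 70 + 46 + 97) gives (1,2) = 34.
Main diagonal needs 305; the known cells sum to 244, so (3,3) = 61.
Column 3 needs 305; the known cells sum to 253, so (5,3) = 52.
The remaining cell in row 5 is (5,4) = 305 − 217 = 88.
From column 4, 305 − (46 + 37 + 55 + 88) gives (2,4) = 79.
Anti-diagonal: 97 + 79 + 61 + 25 + ? = 305, so (4,2) = 43.
Row 2 must total 305; the given cells sum to 214, so (2,1) = 91.
From row 4, 305 − (82 + 43 + 94 + 55) gives (4,5) = 31.
From column 1, 305 − (58 + 91 + 82 + 25) gives (3,1) = 49.
Using column 2: 34 + 67 + 43 + 76 + ? → (3,2) = 305 − 220 = 85.
Using column 5: 97 + 40 + 31 + 64 + ? → (3,5) = 305 − 232 = 73.

58 34 70 46 97 / 91 67 28 79 40 / 49 85 61 37 73 / 82 43 94 55 31 / 25 76 52 88 64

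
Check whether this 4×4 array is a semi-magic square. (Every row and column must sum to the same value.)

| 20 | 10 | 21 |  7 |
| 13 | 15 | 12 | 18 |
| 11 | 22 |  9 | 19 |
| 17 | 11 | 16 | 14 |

Row 1: 20 + 10 + 21 + 7 = 58.
Row 2: 13 + 15 + 12 + 18 = 58.
Row 3: 11 + 22 + 9 + 19 = 61.
Row 4: 17 + 11 + 16 + 14 = 58.
Column 1: 20 + 13 + 11 + 17 = 61.
Column 2: 10 + 15 + 22 + 11 = 58.
Column 3: 21 + 12 + 9 + 16 = 58.
Column 4: 7 + 18 + 19 + 14 = 58.

No — column 2 sums to 58 but column 1 sums to 61.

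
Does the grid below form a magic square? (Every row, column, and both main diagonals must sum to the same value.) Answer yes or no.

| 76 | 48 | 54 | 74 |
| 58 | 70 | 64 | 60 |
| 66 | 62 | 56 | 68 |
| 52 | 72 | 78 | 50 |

Row 1: 76 + 48 + 54 + 74 = 252.
Row 2: 58 + 70 + 64 + 60 = 252.
Row 3: 66 + 62 + 56 + 68 = 252.
Row 4: 52 + 72 + 78 + 50 = 252.
Column 1: 76 + 58 + 66 + 52 = 252.
Column 2: 48 + 70 + 62 + 72 = 252.
Column 3: 54 + 64 + 56 + 78 = 252.
Column 4: 74 + 60 + 68 + 50 = 252.
Main diagonal: 76 + 70 + 56 + 50 = 252.
Anti-diagonal: 74 + 64 + 62 + 52 = 252.
All lines sum to 252.

Yes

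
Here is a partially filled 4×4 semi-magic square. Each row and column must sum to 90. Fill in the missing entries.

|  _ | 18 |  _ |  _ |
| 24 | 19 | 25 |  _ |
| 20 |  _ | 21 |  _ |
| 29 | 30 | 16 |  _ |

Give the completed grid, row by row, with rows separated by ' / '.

17 18 28 27 / 24 19 25 22 / 20 23 21 26 / 29 30 16 15

Row 2 must total 90; the given cells sum to 68, so (2,4) = 22.
The remaining cell in row 4 is (4,4) = 90 − 75 = 15.
Using column 1: 24 + 20 + 29 + ? → (1,1) = 90 − 73 = 17.
Using column 2: 18 + 19 + 30 + ? → (3,2) = 90 − 67 = 23.
Column 3 must total 90; the given cells sum to 62, so (1,3) = 28.
From row 1, 90 − (17 + 18 + 28) gives (1,4) = 27.
From row 3, 90 − (20 + 23 + 21) gives (3,4) = 26.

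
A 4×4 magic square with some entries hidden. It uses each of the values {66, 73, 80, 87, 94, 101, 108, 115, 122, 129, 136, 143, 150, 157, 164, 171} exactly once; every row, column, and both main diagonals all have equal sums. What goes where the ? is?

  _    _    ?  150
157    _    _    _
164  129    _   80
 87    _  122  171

The 16 entries sum to 1896, so each line sums to 1896/4 = 474.
Row 3 needs 474; the known cells sum to 373, so (3,3) = 101.
Row 4: 87 + 122 + 171 + ? = 474, so (4,2) = 94.
Column 1 needs 474; the known cells sum to 408, so (1,1) = 66.
Using column 4: 150 + 80 + 171 + ? → (2,4) = 474 − 401 = 73.
Using main diagonal: 66 + 101 + 171 + ? → (2,2) = 474 − 338 = 136.
Anti-diagonal must total 474; the given cells sum to 366, so (2,3) = 108.
Column 2 needs 474; the known cells sum to 359, so (1,2) = 115.
From column 3, 474 − (108 + 101 + 122) gives (1,3) = 143.

143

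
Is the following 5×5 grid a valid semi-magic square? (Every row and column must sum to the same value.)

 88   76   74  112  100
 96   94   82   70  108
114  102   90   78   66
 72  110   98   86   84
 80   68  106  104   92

Yes

Row 1: 88 + 76 + 74 + 112 + 100 = 450.
Row 2: 96 + 94 + 82 + 70 + 108 = 450.
Row 3: 114 + 102 + 90 + 78 + 66 = 450.
Row 4: 72 + 110 + 98 + 86 + 84 = 450.
Row 5: 80 + 68 + 106 + 104 + 92 = 450.
Column 1: 88 + 96 + 114 + 72 + 80 = 450.
Column 2: 76 + 94 + 102 + 110 + 68 = 450.
Column 3: 74 + 82 + 90 + 98 + 106 = 450.
Column 4: 112 + 70 + 78 + 86 + 104 = 450.
Column 5: 100 + 108 + 66 + 84 + 92 = 450.
All lines sum to 450.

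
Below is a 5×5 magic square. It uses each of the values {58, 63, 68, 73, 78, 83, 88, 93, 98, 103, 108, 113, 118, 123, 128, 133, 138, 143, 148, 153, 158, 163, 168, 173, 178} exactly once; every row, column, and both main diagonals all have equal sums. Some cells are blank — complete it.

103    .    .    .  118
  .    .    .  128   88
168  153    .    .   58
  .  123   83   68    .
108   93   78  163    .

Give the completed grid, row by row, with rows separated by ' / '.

103 63 173 133 118 / 73 158 143 128 88 / 168 153 113 98 58 / 138 123 83 68 178 / 108 93 78 163 148

The 25 entries sum to 2950, so each line sums to 2950/5 = 590.
Row 5 needs 590; the known cells sum to 442, so (5,5) = 148.
Using column 5: 118 + 88 + 58 + 148 + ? → (4,5) = 590 − 412 = 178.
Using anti-diagonal: 118 + 128 + 123 + 108 + ? → (3,3) = 590 − 477 = 113.
The remaining cell in row 3 is (3,4) = 590 − 492 = 98.
From row 4, 590 − (123 + 83 + 68 + 178) gives (4,1) = 138.
From column 1, 590 − (103 + 168 + 138 + 108) gives (2,1) = 73.
Column 4 must total 590; the given cells sum to 457, so (1,4) = 133.
Main diagonal needs 590; the known cells sum to 432, so (2,2) = 158.
The remaining cell in row 2 is (2,3) = 590 − 447 = 143.
From column 2, 590 − (158 + 153 + 123 + 93) gives (1,2) = 63.
Column 3: 143 + 113 + 83 + 78 + ? = 590, so (1,3) = 173.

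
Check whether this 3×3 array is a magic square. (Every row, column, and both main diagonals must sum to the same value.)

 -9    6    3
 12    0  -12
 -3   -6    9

Row 1: -9 + 6 + 3 = 0.
Row 2: 12 + 0 + (-12) = 0.
Row 3: -3 + (-6) + 9 = 0.
Column 1: -9 + 12 + (-3) = 0.
Column 2: 6 + 0 + (-6) = 0.
Column 3: 3 + (-12) + 9 = 0.
Main diagonal: -9 + 0 + 9 = 0.
Anti-diagonal: 3 + 0 + (-3) = 0.
All lines sum to 0.

Yes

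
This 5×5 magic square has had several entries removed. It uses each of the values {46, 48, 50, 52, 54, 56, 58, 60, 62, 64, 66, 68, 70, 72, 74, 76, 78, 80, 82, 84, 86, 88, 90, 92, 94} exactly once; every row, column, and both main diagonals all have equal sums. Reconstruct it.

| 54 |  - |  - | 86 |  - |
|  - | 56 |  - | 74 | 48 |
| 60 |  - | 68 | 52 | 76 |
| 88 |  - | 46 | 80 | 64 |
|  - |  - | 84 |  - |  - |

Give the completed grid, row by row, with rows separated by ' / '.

The 25 entries sum to 1750, so each line sums to 1750/5 = 350.
From row 3, 350 − (60 + 68 + 52 + 76) gives (3,2) = 94.
Row 4: 88 + 46 + 80 + 64 + ? = 350, so (4,2) = 72.
The remaining cell in column 4 is (5,4) = 350 − 292 = 58.
Main diagonal must total 350; the given cells sum to 258, so (5,5) = 92.
From column 5, 350 − (48 + 76 + 64 + 92) gives (1,5) = 70.
Using anti-diagonal: 70 + 74 + 68 + 72 + ? → (5,1) = 350 − 284 = 66.
The remaining cell in row 5 is (5,2) = 350 − 300 = 50.
Column 1: 54 + 60 + 88 + 66 + ? = 350, so (2,1) = 82.
Column 2 needs 350; the known cells sum to 272, so (1,2) = 78.
Row 1: 54 + 78 + 86 + 70 + ? = 350, so (1,3) = 62.
Row 2 must total 350; the given cells sum to 260, so (2,3) = 90.

54 78 62 86 70 / 82 56 90 74 48 / 60 94 68 52 76 / 88 72 46 80 64 / 66 50 84 58 92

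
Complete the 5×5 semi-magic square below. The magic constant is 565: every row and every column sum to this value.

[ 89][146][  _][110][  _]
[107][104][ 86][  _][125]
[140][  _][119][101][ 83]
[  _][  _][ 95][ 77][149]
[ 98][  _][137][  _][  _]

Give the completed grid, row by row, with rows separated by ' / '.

From row 2, 565 − (107 + 104 + 86 + 125) gives (2,4) = 143.
From row 3, 565 − (140 + 119 + 101 + 83) gives (3,2) = 122.
Using column 1: 89 + 107 + 140 + 98 + ? → (4,1) = 565 − 434 = 131.
The remaining cell in column 3 is (1,3) = 565 − 437 = 128.
Column 4 must total 565; the given cells sum to 431, so (5,4) = 134.
Using row 1: 89 + 146 + 128 + 110 + ? → (1,5) = 565 − 473 = 92.
Row 4 needs 565; the known cells sum to 452, so (4,2) = 113.
Using column 2: 146 + 104 + 122 + 113 + ? → (5,2) = 565 − 485 = 80.
From column 5, 565 − (92 + 125 + 83 + 149) gives (5,5) = 116.

89 146 128 110 92 / 107 104 86 143 125 / 140 122 119 101 83 / 131 113 95 77 149 / 98 80 137 134 116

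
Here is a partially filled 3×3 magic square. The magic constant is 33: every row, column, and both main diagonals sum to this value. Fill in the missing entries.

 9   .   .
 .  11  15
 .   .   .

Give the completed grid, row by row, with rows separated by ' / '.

9 19 5 / 7 11 15 / 17 3 13

Row 2: 11 + 15 + ? = 33, so (2,1) = 7.
Using column 1: 9 + 7 + ? → (3,1) = 33 − 16 = 17.
Main diagonal needs 33; the known cells sum to 20, so (3,3) = 13.
Anti-diagonal: 11 + 17 + ? = 33, so (1,3) = 5.
From row 1, 33 − (9 + 5) gives (1,2) = 19.
Row 3 needs 33; the known cells sum to 30, so (3,2) = 3.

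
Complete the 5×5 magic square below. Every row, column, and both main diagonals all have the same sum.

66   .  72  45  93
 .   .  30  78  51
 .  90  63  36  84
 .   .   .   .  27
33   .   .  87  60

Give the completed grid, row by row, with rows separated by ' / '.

Column 5 is already complete: 93 + 51 + 84 + 27 + 60 = 315, so that is the magic constant.
The remaining cell in row 1 is (1,2) = 315 − 276 = 39.
Row 3 needs 315; the known cells sum to 273, so (3,1) = 42.
Column 4 must total 315; the given cells sum to 246, so (4,4) = 69.
Main diagonal: 66 + 63 + 69 + 60 + ? = 315, so (2,2) = 57.
From anti-diagonal, 315 − (93 + 78 + 63 + 33) gives (4,2) = 48.
Using row 2: 57 + 30 + 78 + 51 + ? → (2,1) = 315 − 216 = 99.
Using column 1: 66 + 99 + 42 + 33 + ? → (4,1) = 315 − 240 = 75.
Column 2: 39 + 57 + 90 + 48 + ? = 315, so (5,2) = 81.
From row 4, 315 − (75 + 48 + 69 + 27) gives (4,3) = 96.
The remaining cell in row 5 is (5,3) = 315 − 261 = 54.

66 39 72 45 93 / 99 57 30 78 51 / 42 90 63 36 84 / 75 48 96 69 27 / 33 81 54 87 60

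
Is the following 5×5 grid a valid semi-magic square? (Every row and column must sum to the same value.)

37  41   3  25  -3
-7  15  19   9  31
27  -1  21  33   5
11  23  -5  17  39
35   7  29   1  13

Row 1: 37 + 41 + 3 + 25 + (-3) = 103.
Row 2: -7 + 15 + 19 + 9 + 31 = 67.
Row 3: 27 + (-1) + 21 + 33 + 5 = 85.
Row 4: 11 + 23 + (-5) + 17 + 39 = 85.
Row 5: 35 + 7 + 29 + 1 + 13 = 85.
Column 1: 37 + (-7) + 27 + 11 + 35 = 103.
Column 2: 41 + 15 + (-1) + 23 + 7 = 85.
Column 3: 3 + 19 + 21 + (-5) + 29 = 67.
Column 4: 25 + 9 + 33 + 17 + 1 = 85.
Column 5: -3 + 31 + 5 + 39 + 13 = 85.

No — column 1 sums to 103 but row 2 sums to 67.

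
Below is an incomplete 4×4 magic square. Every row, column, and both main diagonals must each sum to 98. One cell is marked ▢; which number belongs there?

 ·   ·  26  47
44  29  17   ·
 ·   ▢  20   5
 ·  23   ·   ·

32

From row 2, 98 − (44 + 29 + 17) gives (2,4) = 8.
Column 3 needs 98; the known cells sum to 63, so (4,3) = 35.
From column 4, 98 − (47 + 8 + 5) gives (4,4) = 38.
From main diagonal, 98 − (29 + 20 + 38) gives (1,1) = 11.
Row 1: 11 + 26 + 47 + ? = 98, so (1,2) = 14.
Row 4 must total 98; the given cells sum to 96, so (4,1) = 2.
From column 1, 98 − (11 + 44 + 2) gives (3,1) = 41.
From column 2, 98 − (14 + 29 + 23) gives (3,2) = 32.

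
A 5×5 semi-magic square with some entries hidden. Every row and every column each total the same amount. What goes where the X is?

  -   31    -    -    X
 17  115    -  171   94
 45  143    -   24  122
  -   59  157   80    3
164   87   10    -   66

Column 2 is complete and sums to 435; that is the magic constant.
Using row 2: 17 + 115 + 171 + 94 + ? → (2,3) = 435 − 397 = 38.
Row 3 needs 435; the known cells sum to 334, so (3,3) = 101.
Using row 4: 59 + 157 + 80 + 3 + ? → (4,1) = 435 − 299 = 136.
From row 5, 435 − (164 + 87 + 10 + 66) gives (5,4) = 108.
Using column 1: 17 + 45 + 136 + 164 + ? → (1,1) = 435 − 362 = 73.
The remaining cell in column 3 is (1,3) = 435 − 306 = 129.
Using column 4: 171 + 24 + 80 + 108 + ? → (1,4) = 435 − 383 = 52.
Column 5 needs 435; the known cells sum to 285, so (1,5) = 150.

150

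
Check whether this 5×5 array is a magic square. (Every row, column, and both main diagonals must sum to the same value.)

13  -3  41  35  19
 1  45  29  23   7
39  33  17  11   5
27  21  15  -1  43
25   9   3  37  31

Row 1: 13 + (-3) + 41 + 35 + 19 = 105.
Row 2: 1 + 45 + 29 + 23 + 7 = 105.
Row 3: 39 + 33 + 17 + 11 + 5 = 105.
Row 4: 27 + 21 + 15 + (-1) + 43 = 105.
Row 5: 25 + 9 + 3 + 37 + 31 = 105.
Column 1: 13 + 1 + 39 + 27 + 25 = 105.
Column 2: -3 + 45 + 33 + 21 + 9 = 105.
Column 3: 41 + 29 + 17 + 15 + 3 = 105.
Column 4: 35 + 23 + 11 + (-1) + 37 = 105.
Column 5: 19 + 7 + 5 + 43 + 31 = 105.
Main diagonal: 13 + 45 + 17 + (-1) + 31 = 105.
Anti-diagonal: 19 + 23 + 17 + 21 + 25 = 105.
All lines sum to 105.

Yes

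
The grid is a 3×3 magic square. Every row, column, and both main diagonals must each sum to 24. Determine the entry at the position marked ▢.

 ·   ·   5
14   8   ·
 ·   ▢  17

Row 2 needs 24; the known cells sum to 22, so (2,3) = 2.
Main diagonal must total 24; the given cells sum to 25, so (1,1) = -1.
Anti-diagonal needs 24; the known cells sum to 13, so (3,1) = 11.
Row 1: -1 + 5 + ? = 24, so (1,2) = 20.
Row 3 needs 24; the known cells sum to 28, so (3,2) = -4.

-4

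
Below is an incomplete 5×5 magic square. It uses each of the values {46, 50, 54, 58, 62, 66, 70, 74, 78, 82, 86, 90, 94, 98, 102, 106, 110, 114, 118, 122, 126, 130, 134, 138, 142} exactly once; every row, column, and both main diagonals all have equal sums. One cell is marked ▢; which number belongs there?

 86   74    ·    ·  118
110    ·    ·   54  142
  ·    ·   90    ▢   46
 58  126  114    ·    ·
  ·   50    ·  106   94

78

The 25 entries sum to 2350, so each line sums to 2350/5 = 470.
From column 5, 470 − (118 + 142 + 46 + 94) gives (4,5) = 70.
Anti-diagonal must total 470; the given cells sum to 388, so (5,1) = 82.
From row 4, 470 − (58 + 126 + 114 + 70) gives (4,4) = 102.
Row 5: 82 + 50 + 106 + 94 + ? = 470, so (5,3) = 138.
The remaining cell in column 1 is (3,1) = 470 − 336 = 134.
Main diagonal needs 470; the known cells sum to 372, so (2,2) = 98.
Row 2 must total 470; the given cells sum to 404, so (2,3) = 66.
Column 2 needs 470; the known cells sum to 348, so (3,2) = 122.
Column 3 needs 470; the known cells sum to 408, so (1,3) = 62.
Row 1: 86 + 74 + 62 + 118 + ? = 470, so (1,4) = 130.
From row 3, 470 − (134 + 122 + 90 + 46) gives (3,4) = 78.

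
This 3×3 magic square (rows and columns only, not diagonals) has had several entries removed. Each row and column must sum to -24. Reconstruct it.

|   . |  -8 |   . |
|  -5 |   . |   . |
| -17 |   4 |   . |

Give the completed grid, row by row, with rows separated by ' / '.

Row 3 needs -24; the known cells sum to -13, so (3,3) = -11.
Column 1: -5 + (-17) + ? = -24, so (1,1) = -2.
Column 2 needs -24; the known cells sum to -4, so (2,2) = -20.
Row 1: -2 + (-8) + ? = -24, so (1,3) = -14.
The remaining cell in row 2 is (2,3) = -24 − (-25) = 1.

-2 -8 -14 / -5 -20 1 / -17 4 -11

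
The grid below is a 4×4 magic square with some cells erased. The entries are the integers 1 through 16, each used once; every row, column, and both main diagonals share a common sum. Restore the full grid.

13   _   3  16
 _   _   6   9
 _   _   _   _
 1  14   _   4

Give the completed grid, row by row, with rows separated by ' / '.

The entries are 1 through 16, which sum to 136, so each line sums to 136/4 = 34.
Using row 1: 13 + 3 + 16 + ? → (1,2) = 34 − 32 = 2.
Row 4 must total 34; the given cells sum to 19, so (4,3) = 15.
Column 3 must total 34; the given cells sum to 24, so (3,3) = 10.
Using column 4: 16 + 9 + 4 + ? → (3,4) = 34 − 29 = 5.
Using main diagonal: 13 + 10 + 4 + ? → (2,2) = 34 − 27 = 7.
The remaining cell in anti-diagonal is (3,2) = 34 − 23 = 11.
From row 2, 34 − (7 + 6 + 9) gives (2,1) = 12.
Row 3 must total 34; the given cells sum to 26, so (3,1) = 8.

13 2 3 16 / 12 7 6 9 / 8 11 10 5 / 1 14 15 4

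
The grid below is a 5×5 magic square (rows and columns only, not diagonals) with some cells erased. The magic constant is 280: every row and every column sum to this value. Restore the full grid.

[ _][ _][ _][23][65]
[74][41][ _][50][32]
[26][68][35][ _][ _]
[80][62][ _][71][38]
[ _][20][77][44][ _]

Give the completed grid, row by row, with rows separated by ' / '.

47 89 56 23 65 / 74 41 83 50 32 / 26 68 35 92 59 / 80 62 29 71 38 / 53 20 77 44 86

Row 2 must total 280; the given cells sum to 197, so (2,3) = 83.
The remaining cell in row 4 is (4,3) = 280 − 251 = 29.
Column 2 must total 280; the given cells sum to 191, so (1,2) = 89.
From column 3, 280 − (83 + 35 + 29 + 77) gives (1,3) = 56.
Column 4 must total 280; the given cells sum to 188, so (3,4) = 92.
Row 1: 89 + 56 + 23 + 65 + ? = 280, so (1,1) = 47.
Row 3: 26 + 68 + 35 + 92 + ? = 280, so (3,5) = 59.
From column 1, 280 − (47 + 74 + 26 + 80) gives (5,1) = 53.
Column 5 must total 280; the given cells sum to 194, so (5,5) = 86.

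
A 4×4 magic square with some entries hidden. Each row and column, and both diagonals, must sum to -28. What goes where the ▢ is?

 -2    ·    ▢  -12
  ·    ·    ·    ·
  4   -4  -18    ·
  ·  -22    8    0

-20

Row 3 must total -28; the given cells sum to -18, so (3,4) = -10.
Row 4 needs -28; the known cells sum to -14, so (4,1) = -14.
The remaining cell in column 1 is (2,1) = -28 − (-12) = -16.
Column 4 needs -28; the known cells sum to -22, so (2,4) = -6.
Main diagonal: -2 + (-18) + 0 + ? = -28, so (2,2) = -8.
From anti-diagonal, -28 − (-12 + (-4) + (-14)) gives (2,3) = 2.
Column 2: -8 + (-4) + (-22) + ? = -28, so (1,2) = 6.
The remaining cell in column 3 is (1,3) = -28 − (-8) = -20.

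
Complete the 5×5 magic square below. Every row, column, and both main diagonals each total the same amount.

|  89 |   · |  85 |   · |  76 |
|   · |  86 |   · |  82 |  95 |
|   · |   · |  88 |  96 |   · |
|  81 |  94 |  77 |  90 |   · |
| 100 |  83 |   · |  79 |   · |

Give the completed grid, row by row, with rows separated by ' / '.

Anti-diagonal is already complete: 76 + 82 + 88 + 94 + 100 = 440, so that is the magic constant.
Row 4 needs 440; the known cells sum to 342, so (4,5) = 98.
From column 4, 440 − (82 + 96 + 90 + 79) gives (1,4) = 93.
The remaining cell in main diagonal is (5,5) = 440 − 353 = 87.
Row 1 must total 440; the given cells sum to 343, so (1,2) = 97.
Row 5: 100 + 83 + 79 + 87 + ? = 440, so (5,3) = 91.
Column 2 must total 440; the given cells sum to 360, so (3,2) = 80.
Using column 3: 85 + 88 + 77 + 91 + ? → (2,3) = 440 − 341 = 99.
Column 5 must total 440; the given cells sum to 356, so (3,5) = 84.
Row 2 needs 440; the known cells sum to 362, so (2,1) = 78.
Row 3: 80 + 88 + 96 + 84 + ? = 440, so (3,1) = 92.

89 97 85 93 76 / 78 86 99 82 95 / 92 80 88 96 84 / 81 94 77 90 98 / 100 83 91 79 87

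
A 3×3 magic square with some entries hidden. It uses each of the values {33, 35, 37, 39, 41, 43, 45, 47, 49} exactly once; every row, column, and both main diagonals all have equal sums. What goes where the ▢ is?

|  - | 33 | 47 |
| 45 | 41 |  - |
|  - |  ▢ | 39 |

The 9 entries sum to 369, so each line sums to 369/3 = 123.
Row 1: 33 + 47 + ? = 123, so (1,1) = 43.
From row 2, 123 − (45 + 41) gives (2,3) = 37.
The remaining cell in column 1 is (3,1) = 123 − 88 = 35.
Using column 2: 33 + 41 + ? → (3,2) = 123 − 74 = 49.

49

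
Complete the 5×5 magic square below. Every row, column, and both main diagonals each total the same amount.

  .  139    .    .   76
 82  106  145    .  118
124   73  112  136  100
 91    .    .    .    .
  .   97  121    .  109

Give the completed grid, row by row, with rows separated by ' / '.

Row 3 is already complete: 124 + 73 + 112 + 136 + 100 = 545, so that is the magic constant.
Using row 2: 82 + 106 + 145 + 118 + ? → (2,4) = 545 − 451 = 94.
Using column 2: 139 + 106 + 73 + 97 + ? → (4,2) = 545 − 415 = 130.
Column 5: 76 + 118 + 100 + 109 + ? = 545, so (4,5) = 142.
Using anti-diagonal: 76 + 94 + 112 + 130 + ? → (5,1) = 545 − 412 = 133.
The remaining cell in row 5 is (5,4) = 545 − 460 = 85.
From column 1, 545 − (82 + 124 + 91 + 133) gives (1,1) = 115.
Using main diagonal: 115 + 106 + 112 + 109 + ? → (4,4) = 545 − 442 = 103.
Using row 4: 91 + 130 + 103 + 142 + ? → (4,3) = 545 − 466 = 79.
The remaining cell in column 3 is (1,3) = 545 − 457 = 88.
Column 4 needs 545; the known cells sum to 418, so (1,4) = 127.

115 139 88 127 76 / 82 106 145 94 118 / 124 73 112 136 100 / 91 130 79 103 142 / 133 97 121 85 109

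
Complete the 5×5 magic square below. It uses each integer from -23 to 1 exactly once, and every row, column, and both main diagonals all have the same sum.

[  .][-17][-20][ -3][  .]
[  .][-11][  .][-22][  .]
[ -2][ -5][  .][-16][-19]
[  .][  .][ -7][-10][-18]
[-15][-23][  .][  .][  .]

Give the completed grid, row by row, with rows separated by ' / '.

-9 -17 -20 -3 -6 / -8 -11 -14 -22 0 / -2 -5 -13 -16 -19 / -21 1 -7 -10 -18 / -15 -23 -1 -4 -12

The entries are -23 through 1, which sum to -275, so each line sums to -275/5 = -55.
Row 3 must total -55; the given cells sum to -42, so (3,3) = -13.
Column 2: -17 + (-11) + (-5) + (-23) + ? = -55, so (4,2) = 1.
Using column 4: -3 + (-22) + (-16) + (-10) + ? → (5,4) = -55 − (-51) = -4.
Anti-diagonal needs -55; the known cells sum to -49, so (1,5) = -6.
Row 1 must total -55; the given cells sum to -46, so (1,1) = -9.
Row 4: 1 + (-7) + (-10) + (-18) + ? = -55, so (4,1) = -21.
Column 1 must total -55; the given cells sum to -47, so (2,1) = -8.
From main diagonal, -55 − (-9 + (-11) + (-13) + (-10)) gives (5,5) = -12.
The remaining cell in row 5 is (5,3) = -55 − (-54) = -1.
From column 3, -55 − (-20 + (-13) + (-7) + (-1)) gives (2,3) = -14.
From column 5, -55 − (-6 + (-19) + (-18) + (-12)) gives (2,5) = 0.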